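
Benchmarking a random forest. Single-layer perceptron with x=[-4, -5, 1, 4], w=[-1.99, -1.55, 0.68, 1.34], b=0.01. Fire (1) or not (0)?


z = (-4)·(-1.99) + (-5)·(-1.55) + (1)·(0.68) + (4)·(1.34) + 0.01
  = 21.76
step(z) = 1 (z≥0)

1


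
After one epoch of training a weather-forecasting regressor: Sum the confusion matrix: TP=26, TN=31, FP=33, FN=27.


Total = TP + TN + FP + FN
= 26 + 31 + 33 + 27
= 117
(Predicted positive: 59, predicted negative: 58)

117


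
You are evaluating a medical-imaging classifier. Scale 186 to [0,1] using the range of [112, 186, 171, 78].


min=78, max=186
(186-78)/(186-78) = 108/108 = 1.0

1.0


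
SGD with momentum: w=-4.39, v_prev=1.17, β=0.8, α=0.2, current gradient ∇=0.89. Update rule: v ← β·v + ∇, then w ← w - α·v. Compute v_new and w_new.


v_new = 0.8·1.17 + 0.89 = 0.936 + 0.89 = 1.826
w_new = -4.39 - 0.2·1.826 = -4.39 - 0.3652 = -4.7552

v_new=1.826, w_new=-4.7552


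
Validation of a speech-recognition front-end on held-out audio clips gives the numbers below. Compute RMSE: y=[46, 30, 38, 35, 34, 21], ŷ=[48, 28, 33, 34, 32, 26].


MSE = 63/6 = 10.5
RMSE = √(63/6) = 3.2404

3.2404


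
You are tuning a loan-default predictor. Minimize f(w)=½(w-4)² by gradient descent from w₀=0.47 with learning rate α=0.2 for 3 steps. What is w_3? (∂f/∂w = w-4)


step 1: grad = 0.47-4 = -3.53; w = 0.47 - 0.2·(-3.53) = 1.176
step 2: grad = 1.176-4 = -2.824; w = 1.176 - 0.2·(-2.824) = 1.7408
step 3: grad = 1.7408-4 = -2.2592; w = 1.7408 - 0.2·(-2.2592) = 2.19264

2.19264


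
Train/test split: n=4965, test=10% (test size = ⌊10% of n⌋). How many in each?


Test = ⌊4965·10/100⌋ = 496
Train = 4965 - 496 = 4469

Train: 4469, Test: 496


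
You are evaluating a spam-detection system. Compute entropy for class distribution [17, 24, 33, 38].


Probabilities: [17/112, 24/112, 33/112, 38/112] ≈ [0.1518, 0.2143, 0.2946, 0.3393]
H = -((17/112)·log₂(17/112) + (24/112)·log₂(24/112) + (33/112)·log₂(33/112) + (38/112)·log₂(38/112))
  = 1.9376 bits

1.9376 bits


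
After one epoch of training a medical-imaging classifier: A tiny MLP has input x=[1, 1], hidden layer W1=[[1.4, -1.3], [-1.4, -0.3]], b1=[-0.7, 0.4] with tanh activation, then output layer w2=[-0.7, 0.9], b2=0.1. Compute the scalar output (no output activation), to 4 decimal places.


z1[0] = (1.4)·(1) + (-1.3)·(1) - 0.7 = -0.6
z1[1] = (-1.4)·(1) + (-0.3)·(1) + 0.4 = -1.3
h = tanh(z1) = [-0.537, -0.8617]
output = (-0.7)·(-0.537) + (0.9)·(-0.8617) + 0.1 = -0.2996

-0.2996


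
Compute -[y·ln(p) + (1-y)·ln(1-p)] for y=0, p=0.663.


BCE = -[y·ln(p) + (1-y)·ln(1-p)]
= -0 - 1·ln(1-0.663)
= -ln(0.337) = 1.0877

1.0877


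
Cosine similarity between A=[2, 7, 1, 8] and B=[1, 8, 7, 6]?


A·B = 2·1 + 7·8 + 1·7 + 8·6 = 113
‖A‖ = √118 = 10.8628, ‖B‖ = √150 = 12.2474
cos = 113/(√118·√150) = 113/√17700 = 0.8494

0.8494


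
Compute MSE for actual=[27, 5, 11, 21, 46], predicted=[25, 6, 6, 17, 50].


Squared errors: (27-25)²=4, (5-6)²=1, (11-6)²=25, (21-17)²=16, (46-50)²=16
Sum = 62
MSE = 62/5 = 62/5

62/5


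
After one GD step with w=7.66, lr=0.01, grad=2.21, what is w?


w_new = w - α·∇
= 7.66 - 0.01·2.21
= 7.66 - 0.0221
= 7.6379

7.6379


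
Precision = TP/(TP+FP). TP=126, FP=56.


Precision = TP/(TP+FP)
= 126/(126+56)
= 126/182 = 69.23%

69.23%


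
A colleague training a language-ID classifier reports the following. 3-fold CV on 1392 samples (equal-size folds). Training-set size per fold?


Fold size = 1392/3 = 464
Training per fold = 1392 - 464 = 928

928


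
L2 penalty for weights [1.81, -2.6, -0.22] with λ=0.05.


‖w‖₂² = (1.81)² + (-2.6)² + (-0.22)²
     = 3.2761 + 6.76 + 0.0484
     = 10.0845
λ·‖w‖₂² = 0.05·10.0845 = 0.504225

0.504225


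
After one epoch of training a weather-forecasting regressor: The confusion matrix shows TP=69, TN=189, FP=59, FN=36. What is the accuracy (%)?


Accuracy = (TP+TN)/(TP+TN+FP+FN)
= (69+189)/(353)
= 258/353 = 73.09%

73.09%


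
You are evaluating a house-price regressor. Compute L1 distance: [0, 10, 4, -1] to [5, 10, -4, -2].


d = |0-5| + |10-10| + |4+ 4| + |-1+ 2|
  = 5 + 0 + 8 + 1
  = 14

14


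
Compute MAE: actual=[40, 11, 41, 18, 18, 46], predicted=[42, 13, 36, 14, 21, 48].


Absolute errors: |40-42|=2, |11-13|=2, |41-36|=5, |18-14|=4, |18-21|=3, |46-48|=2
Sum = 18
MAE = 18/6 = 3

3


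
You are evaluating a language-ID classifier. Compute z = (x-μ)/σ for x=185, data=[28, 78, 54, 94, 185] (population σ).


μ = 87.8, σ = 53.4805
z = (185 - 87.8)/53.4805 = 1.8175

1.8175


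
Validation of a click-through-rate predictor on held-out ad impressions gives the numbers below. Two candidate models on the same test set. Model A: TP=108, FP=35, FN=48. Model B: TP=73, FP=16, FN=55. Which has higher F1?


Model A: P=108/143=0.7552, R=108/156=0.6923, F1=2PR/(P+R)=2TP/(2TP+FP+FN)=216/299=0.7224
Model B: P=73/89=0.8202, R=73/128=0.5703, F1=2PR/(P+R)=2TP/(2TP+FP+FN)=146/217=0.6728
0.7224 > 0.6728 → Model A

Model A


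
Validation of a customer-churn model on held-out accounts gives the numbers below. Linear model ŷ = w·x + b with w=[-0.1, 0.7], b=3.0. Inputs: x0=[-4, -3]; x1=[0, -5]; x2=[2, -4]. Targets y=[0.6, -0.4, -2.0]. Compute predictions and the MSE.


ŷ0 = (-0.1)·(-4) + (0.7)·(-3) + 3.0 = 1.3
ŷ1 = (-0.1)·(0) + (0.7)·(-5) + 3.0 = -0.5
ŷ2 = (-0.1)·(2) + (0.7)·(-4) + 3.0 = 0.0
errors² = [0.49, 0.01, 4.0]
MSE = 4.5000/3 = 1.5

1.5


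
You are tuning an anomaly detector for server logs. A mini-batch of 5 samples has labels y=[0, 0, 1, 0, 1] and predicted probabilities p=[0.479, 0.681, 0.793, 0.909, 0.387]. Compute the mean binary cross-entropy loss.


L[0] = -ln(1-0.479) = -ln(0.521) = 0.652
L[1] = -ln(1-0.681) = -ln(0.319) = 1.1426
L[2] = -ln(0.793) = 0.2319
L[3] = -ln(1-0.909) = -ln(0.091) = 2.3969
L[4] = -ln(0.387) = 0.9493
mean = (0.652 + 1.1426 + 0.2319 + 2.3969 + 0.9493)/5 = 1.0745

1.0745


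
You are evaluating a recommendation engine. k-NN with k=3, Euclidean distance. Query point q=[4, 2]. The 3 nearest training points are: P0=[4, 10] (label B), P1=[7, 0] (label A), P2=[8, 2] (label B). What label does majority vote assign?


d(q,P0) = 8.0  (label B)
d(q,P1) = 3.6056  (label A)
d(q,P2) = 4.0  (label B)
Votes: A=1, B=2
Majority → B

B


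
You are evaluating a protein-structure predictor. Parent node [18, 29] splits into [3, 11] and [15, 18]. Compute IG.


Parent = [18, 29], H_parent = 0.9601
H_left = 0.7496 (n=14), H_right = 0.994 (n=33)
H_children = (14/47)·0.7496 + (33/47)·0.994 = 0.9212
IG = 0.9601 - 0.9212 = 0.0389

0.0389


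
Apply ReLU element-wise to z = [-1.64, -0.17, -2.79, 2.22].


ReLU(-1.64) = max(0, -1.64) = 0.0
ReLU(-0.17) = max(0, -0.17) = 0.0
ReLU(-2.79) = max(0, -2.79) = 0.0
ReLU(2.22) = max(0, 2.22) = 2.22
result = [0.0, 0.0, 0.0, 2.22]

[0.0, 0.0, 0.0, 2.22]


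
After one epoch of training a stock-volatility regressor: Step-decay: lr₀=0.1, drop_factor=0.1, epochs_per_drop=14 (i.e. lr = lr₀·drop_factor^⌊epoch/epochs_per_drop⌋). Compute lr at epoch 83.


n_drops = ⌊83/14⌋ = 5
lr = 0.1·0.1^5 = 0.1·0.00001 = 0.000001

0.000001


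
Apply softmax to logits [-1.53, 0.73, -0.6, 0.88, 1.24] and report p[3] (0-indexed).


Exponentials: e^-1.53=0.2165, e^0.73=2.0751, e^-0.6=0.5488, e^0.88=2.4109, e^1.24=3.4556
Sum = 8.7069
Softmax = [0.0249, 0.2383, 0.063, 0.2769, 0.3969]
p[3] = 2.4109/8.7069 = 0.2769

0.2769


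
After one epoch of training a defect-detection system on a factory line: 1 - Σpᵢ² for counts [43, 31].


Probabilities: [43/74, 31/74] ≈ [0.5811, 0.4189]
Σpᵢ² = (1849 + 961)/74² = 2810/5476
Gini = 1 - Σpᵢ² = 1 - 2810/5476 = 0.4869

0.4869


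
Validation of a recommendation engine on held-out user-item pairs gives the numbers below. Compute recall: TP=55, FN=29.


Recall = TP/(TP+FN)
= 55/(55+29)
= 55/84 = 65.48%

65.48%


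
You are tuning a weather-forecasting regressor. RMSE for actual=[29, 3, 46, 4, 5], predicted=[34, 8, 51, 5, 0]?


MSE = 101/5 = 20.2
RMSE = √(101/5) = 4.4944

4.4944


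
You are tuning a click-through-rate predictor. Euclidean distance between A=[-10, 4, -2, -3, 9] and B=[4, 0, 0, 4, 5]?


d = √((-10-4)² + (4-0)² + (-2-0)² + (-3-4)² + (9-5)²)
  = √(196 + 16 + 4 + 49 + 16)
  = √281 = 16.7631

16.7631


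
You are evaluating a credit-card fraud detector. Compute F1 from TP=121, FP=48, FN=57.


Precision = 121/169 = 0.716
Recall = 121/178 = 0.6798
F1 = 2·P·R/(P+R) = 2·TP/(2·TP+FP+FN) = 242/(242+48+57) = 242/347 = 0.6974

0.6974


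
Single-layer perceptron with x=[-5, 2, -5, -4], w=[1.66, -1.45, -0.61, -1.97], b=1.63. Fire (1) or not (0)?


z = (-5)·(1.66) + (2)·(-1.45) + (-5)·(-0.61) + (-4)·(-1.97) + 1.63
  = 1.36
step(z) = 1 (z≥0)

1


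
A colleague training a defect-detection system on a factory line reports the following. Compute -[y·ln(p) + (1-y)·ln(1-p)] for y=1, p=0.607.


BCE = -[y·ln(p) + (1-y)·ln(1-p)]
= -1·ln(0.607) - 0
= -ln(0.607) = 0.4992

0.4992


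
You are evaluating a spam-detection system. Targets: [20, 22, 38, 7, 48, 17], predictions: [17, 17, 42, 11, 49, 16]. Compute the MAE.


Absolute errors: |20-17|=3, |22-17|=5, |38-42|=4, |7-11|=4, |48-49|=1, |17-16|=1
Sum = 18
MAE = 18/6 = 3

3


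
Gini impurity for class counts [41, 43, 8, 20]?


Probabilities: [41/112, 43/112, 8/112, 20/112] ≈ [0.3661, 0.3839, 0.0714, 0.1786]
Σpᵢ² = (1681 + 1849 + 64 + 400)/112² = 3994/12544
Gini = 1 - Σpᵢ² = 1 - 3994/12544 = 0.6816

0.6816


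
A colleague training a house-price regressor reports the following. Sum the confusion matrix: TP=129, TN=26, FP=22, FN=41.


Total = TP + TN + FP + FN
= 129 + 26 + 22 + 41
= 218
(Predicted positive: 151, predicted negative: 67)

218


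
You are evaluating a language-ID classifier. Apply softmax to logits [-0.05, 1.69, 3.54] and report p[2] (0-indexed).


Exponentials: e^-0.05=0.9512, e^1.69=5.4195, e^3.54=34.4669
Sum = 40.8376
Softmax = [0.0233, 0.1327, 0.844]
p[2] = 34.4669/40.8376 = 0.844

0.844


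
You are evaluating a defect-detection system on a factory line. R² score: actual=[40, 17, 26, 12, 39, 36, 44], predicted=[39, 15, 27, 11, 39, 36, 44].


ȳ = 30.5714
SS_res = Σ(y-ŷ)² = 7
SS_tot = Σ(y-ȳ)² = 919.71
R² = 1 - SS_res/SS_tot = 1 - 0.0076 = 0.9924

0.9924


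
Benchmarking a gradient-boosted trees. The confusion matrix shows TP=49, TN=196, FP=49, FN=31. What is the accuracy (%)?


Accuracy = (TP+TN)/(TP+TN+FP+FN)
= (49+196)/(325)
= 245/325 = 75.38%

75.38%


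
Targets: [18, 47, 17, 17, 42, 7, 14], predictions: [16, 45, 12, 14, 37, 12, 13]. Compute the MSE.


Squared errors: (18-16)²=4, (47-45)²=4, (17-12)²=25, (17-14)²=9, (42-37)²=25, (7-12)²=25, (14-13)²=1
Sum = 93
MSE = 93/7 = 93/7

93/7


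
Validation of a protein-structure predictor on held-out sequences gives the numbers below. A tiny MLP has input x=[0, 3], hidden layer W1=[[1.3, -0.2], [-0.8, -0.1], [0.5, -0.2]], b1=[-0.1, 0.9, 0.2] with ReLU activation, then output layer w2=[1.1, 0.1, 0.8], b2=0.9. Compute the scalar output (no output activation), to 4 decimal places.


z1[0] = (1.3)·(0) + (-0.2)·(3) - 0.1 = -0.7
z1[1] = (-0.8)·(0) + (-0.1)·(3) + 0.9 = 0.6
z1[2] = (0.5)·(0) + (-0.2)·(3) + 0.2 = -0.4
h = ReLU(z1) = [0.0, 0.6, 0.0]
output = (1.1)·(0.0) + (0.1)·(0.6) + (0.8)·(0.0) + 0.9 = 0.96

0.96


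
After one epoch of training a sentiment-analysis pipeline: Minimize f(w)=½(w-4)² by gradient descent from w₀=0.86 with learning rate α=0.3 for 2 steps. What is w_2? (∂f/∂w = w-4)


step 1: grad = 0.86-4 = -3.14; w = 0.86 - 0.3·(-3.14) = 1.802
step 2: grad = 1.802-4 = -2.198; w = 1.802 - 0.3·(-2.198) = 2.4614

2.4614


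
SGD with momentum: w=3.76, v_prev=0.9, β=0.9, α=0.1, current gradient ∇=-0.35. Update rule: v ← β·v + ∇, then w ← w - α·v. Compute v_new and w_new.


v_new = 0.9·0.9 - 0.35 = 0.81 - 0.35 = 0.46
w_new = 3.76 - 0.1·0.46 = 3.76 - 0.046 = 3.714

v_new=0.46, w_new=3.714


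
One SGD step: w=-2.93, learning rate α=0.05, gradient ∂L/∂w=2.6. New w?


w_new = w - α·∇
= -2.93 - 0.05·2.6
= -2.93 - 0.13
= -3.06

-3.06


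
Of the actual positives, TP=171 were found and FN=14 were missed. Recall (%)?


Recall = TP/(TP+FN)
= 171/(171+14)
= 171/185 = 92.43%

92.43%


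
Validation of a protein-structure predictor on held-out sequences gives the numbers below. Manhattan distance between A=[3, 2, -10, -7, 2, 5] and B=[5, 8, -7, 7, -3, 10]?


d = |3-5| + |2-8| + |-10+ 7| + |-7-7| + |2+ 3| + |5-10|
  = 2 + 6 + 3 + 14 + 5 + 5
  = 35

35


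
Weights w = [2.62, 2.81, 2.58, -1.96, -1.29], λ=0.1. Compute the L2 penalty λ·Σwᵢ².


‖w‖₂² = (2.62)² + (2.81)² + (2.58)² + (-1.96)² + (-1.29)²
     = 6.8644 + 7.8961 + 6.6564 + 3.8416 + 1.6641
     = 26.9226
λ·‖w‖₂² = 0.1·26.9226 = 2.69226

2.69226


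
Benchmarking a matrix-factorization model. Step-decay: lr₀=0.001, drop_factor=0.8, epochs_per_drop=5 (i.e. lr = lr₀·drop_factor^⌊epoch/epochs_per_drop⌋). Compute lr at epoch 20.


n_drops = ⌊20/5⌋ = 4
lr = 0.001·0.8^4 = 0.001·0.4096 = 0.0004096

0.0004096


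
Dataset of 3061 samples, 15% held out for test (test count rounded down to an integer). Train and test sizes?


Test = ⌊3061·15/100⌋ = 459
Train = 3061 - 459 = 2602

Train: 2602, Test: 459


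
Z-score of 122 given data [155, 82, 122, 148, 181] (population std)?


μ = 137.6, σ = 33.5535
z = (122 - 137.6)/33.5535 = -0.4649

-0.4649


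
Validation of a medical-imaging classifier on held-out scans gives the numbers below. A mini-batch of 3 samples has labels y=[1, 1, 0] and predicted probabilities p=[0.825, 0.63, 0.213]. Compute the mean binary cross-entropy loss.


L[0] = -ln(0.825) = 0.1924
L[1] = -ln(0.63) = 0.462
L[2] = -ln(1-0.213) = -ln(0.787) = 0.2395
mean = (0.1924 + 0.462 + 0.2395)/3 = 0.298

0.298


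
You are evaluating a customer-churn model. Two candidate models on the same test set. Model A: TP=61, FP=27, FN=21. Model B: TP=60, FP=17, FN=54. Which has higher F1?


Model A: P=61/88=0.6932, R=61/82=0.7439, F1=2PR/(P+R)=2TP/(2TP+FP+FN)=122/170=0.7176
Model B: P=60/77=0.7792, R=60/114=0.5263, F1=2PR/(P+R)=2TP/(2TP+FP+FN)=120/191=0.6283
0.7176 > 0.6283 → Model A

Model A


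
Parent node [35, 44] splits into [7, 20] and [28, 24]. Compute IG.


Parent = [35, 44], H_parent = 0.9906
H_left = 0.8256 (n=27), H_right = 0.9957 (n=52)
H_children = (27/79)·0.8256 + (52/79)·0.9957 = 0.9376
IG = 0.9906 - 0.9376 = 0.053

0.053


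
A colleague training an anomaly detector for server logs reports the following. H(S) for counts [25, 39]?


Probabilities: [25/64, 39/64] ≈ [0.3906, 0.6094]
H = -((25/64)·log₂(25/64) + (39/64)·log₂(39/64))
  = 0.9652 bits

0.9652 bits


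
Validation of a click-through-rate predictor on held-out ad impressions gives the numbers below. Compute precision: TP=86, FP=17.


Precision = TP/(TP+FP)
= 86/(86+17)
= 86/103 = 83.5%

83.5%


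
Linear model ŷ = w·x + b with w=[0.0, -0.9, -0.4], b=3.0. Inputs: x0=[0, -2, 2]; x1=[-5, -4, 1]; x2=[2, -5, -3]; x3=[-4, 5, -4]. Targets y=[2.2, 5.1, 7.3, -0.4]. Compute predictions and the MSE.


ŷ0 = (0.0)·(0) + (-0.9)·(-2) + (-0.4)·(2) + 3.0 = 4.0
ŷ1 = (0.0)·(-5) + (-0.9)·(-4) + (-0.4)·(1) + 3.0 = 6.2
ŷ2 = (0.0)·(2) + (-0.9)·(-5) + (-0.4)·(-3) + 3.0 = 8.7
ŷ3 = (0.0)·(-4) + (-0.9)·(5) + (-0.4)·(-4) + 3.0 = 0.1
errors² = [3.24, 1.21, 1.96, 0.25]
MSE = 6.6600/4 = 1.665

1.665


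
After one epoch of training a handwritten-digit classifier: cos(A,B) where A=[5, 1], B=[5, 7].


A·B = 5·5 + 1·7 = 32
‖A‖ = √26 = 5.099, ‖B‖ = √74 = 8.6023
cos = 32/(√26·√74) = 32/√1924 = 0.7295

0.7295


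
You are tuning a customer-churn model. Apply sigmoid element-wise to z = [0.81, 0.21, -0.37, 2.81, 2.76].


σ(0.81) = 1/(1+e^-0.81) = 0.6921
σ(0.21) = 1/(1+e^-0.21) = 0.5523
σ(-0.37) = 1/(1+e^0.37) = 0.4085
σ(2.81) = 1/(1+e^-2.81) = 0.9432
σ(2.76) = 1/(1+e^-2.76) = 0.9405
result = [0.6921, 0.5523, 0.4085, 0.9432, 0.9405]

[0.6921, 0.5523, 0.4085, 0.9432, 0.9405]


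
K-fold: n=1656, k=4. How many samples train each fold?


Fold size = 1656/4 = 414
Training per fold = 1656 - 414 = 1242

1242


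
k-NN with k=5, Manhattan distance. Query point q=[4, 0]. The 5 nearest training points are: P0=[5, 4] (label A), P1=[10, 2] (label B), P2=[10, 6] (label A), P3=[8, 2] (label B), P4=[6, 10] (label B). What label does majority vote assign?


d(q,P0) = 5  (label A)
d(q,P1) = 8  (label B)
d(q,P2) = 12  (label A)
d(q,P3) = 6  (label B)
d(q,P4) = 12  (label B)
Votes: A=2, B=3
Majority → B

B


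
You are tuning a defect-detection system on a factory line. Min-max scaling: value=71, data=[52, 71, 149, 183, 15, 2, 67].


min=2, max=183
(71-2)/(183-2) = 69/181 = 0.3812

0.3812


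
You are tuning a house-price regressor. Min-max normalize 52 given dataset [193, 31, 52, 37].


min=31, max=193
(52-31)/(193-31) = 21/162 = 0.1296

0.1296


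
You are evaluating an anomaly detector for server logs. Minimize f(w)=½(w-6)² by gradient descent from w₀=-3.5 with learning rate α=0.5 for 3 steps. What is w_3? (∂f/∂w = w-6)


step 1: grad = -3.5-6 = -9.5; w = -3.5 - 0.5·(-9.5) = 1.25
step 2: grad = 1.25-6 = -4.75; w = 1.25 - 0.5·(-4.75) = 3.625
step 3: grad = 3.625-6 = -2.375; w = 3.625 - 0.5·(-2.375) = 4.8125

4.8125


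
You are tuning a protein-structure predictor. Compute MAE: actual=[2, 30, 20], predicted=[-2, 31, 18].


Absolute errors: |2+ 2|=4, |30-31|=1, |20-18|=2
Sum = 7
MAE = 7/3 = 7/3

7/3


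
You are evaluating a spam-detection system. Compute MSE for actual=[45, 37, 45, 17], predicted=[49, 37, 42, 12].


Squared errors: (45-49)²=16, (37-37)²=0, (45-42)²=9, (17-12)²=25
Sum = 50
MSE = 50/4 = 25/2

25/2


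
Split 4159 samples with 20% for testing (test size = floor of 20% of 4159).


Test = ⌊4159·20/100⌋ = 831
Train = 4159 - 831 = 3328

Train: 3328, Test: 831


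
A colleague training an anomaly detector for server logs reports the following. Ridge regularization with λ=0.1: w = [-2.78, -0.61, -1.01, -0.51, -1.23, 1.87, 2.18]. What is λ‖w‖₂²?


‖w‖₂² = (-2.78)² + (-0.61)² + (-1.01)² + (-0.51)² + (-1.23)² + (1.87)² + (2.18)²
     = 7.7284 + 0.3721 + 1.0201 + 0.2601 + 1.5129 + 3.4969 + 4.7524
     = 19.1429
λ·‖w‖₂² = 0.1·19.1429 = 1.91429

1.91429


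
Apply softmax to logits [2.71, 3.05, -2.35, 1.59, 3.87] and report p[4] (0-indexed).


Exponentials: e^2.71=15.0293, e^3.05=21.1153, e^-2.35=0.0954, e^1.59=4.9037, e^3.87=47.9424
Sum = 89.0861
Softmax = [0.1687, 0.237, 0.0011, 0.055, 0.5382]
p[4] = 47.9424/89.0861 = 0.5382

0.5382


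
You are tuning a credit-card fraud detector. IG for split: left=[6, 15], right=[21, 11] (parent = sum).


Parent = [27, 26], H_parent = 0.9997
H_left = 0.8631 (n=21), H_right = 0.9284 (n=32)
H_children = (21/53)·0.8631 + (32/53)·0.9284 = 0.9025
IG = 0.9997 - 0.9025 = 0.0972

0.0972


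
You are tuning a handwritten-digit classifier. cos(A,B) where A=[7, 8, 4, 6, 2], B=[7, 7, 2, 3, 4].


A·B = 7·7 + 8·7 + 4·2 + 6·3 + 2·4 = 139
‖A‖ = √169 = 13, ‖B‖ = √127 = 11.2694
cos = 139/(√169·√127) = 139/√21463 = 0.9488

0.9488


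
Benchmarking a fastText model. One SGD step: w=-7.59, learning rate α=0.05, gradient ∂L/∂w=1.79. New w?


w_new = w - α·∇
= -7.59 - 0.05·1.79
= -7.59 - 0.0895
= -7.6795

-7.6795


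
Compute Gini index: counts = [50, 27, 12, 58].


Probabilities: [50/147, 27/147, 12/147, 58/147] ≈ [0.3401, 0.1837, 0.0816, 0.3946]
Σpᵢ² = (2500 + 729 + 144 + 3364)/147² = 6737/21609
Gini = 1 - Σpᵢ² = 1 - 6737/21609 = 0.6882

0.6882


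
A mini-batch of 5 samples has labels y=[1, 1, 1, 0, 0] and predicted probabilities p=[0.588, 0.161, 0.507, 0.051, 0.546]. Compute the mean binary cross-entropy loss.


L[0] = -ln(0.588) = 0.531
L[1] = -ln(0.161) = 1.8264
L[2] = -ln(0.507) = 0.6792
L[3] = -ln(1-0.051) = -ln(0.949) = 0.0523
L[4] = -ln(1-0.546) = -ln(0.454) = 0.7897
mean = (0.531 + 1.8264 + 0.6792 + 0.0523 + 0.7897)/5 = 0.7757

0.7757


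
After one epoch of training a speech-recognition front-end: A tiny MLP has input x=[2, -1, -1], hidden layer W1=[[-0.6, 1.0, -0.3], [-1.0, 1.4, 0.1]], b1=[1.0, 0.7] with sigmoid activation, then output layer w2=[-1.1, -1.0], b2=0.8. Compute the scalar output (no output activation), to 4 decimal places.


z1[0] = (-0.6)·(2) + (1.0)·(-1) + (-0.3)·(-1) + 1.0 = -0.9
z1[1] = (-1.0)·(2) + (1.4)·(-1) + (0.1)·(-1) + 0.7 = -2.8
h = sigmoid(z1) = [0.2891, 0.0573]
output = (-1.1)·(0.2891) + (-1.0)·(0.0573) + 0.8 = 0.4247

0.4247


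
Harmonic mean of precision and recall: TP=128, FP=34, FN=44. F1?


Precision = 128/162 = 0.7901
Recall = 128/172 = 0.7442
F1 = 2·P·R/(P+R) = 2·TP/(2·TP+FP+FN) = 256/(256+34+44) = 256/334 = 0.7665

0.7665


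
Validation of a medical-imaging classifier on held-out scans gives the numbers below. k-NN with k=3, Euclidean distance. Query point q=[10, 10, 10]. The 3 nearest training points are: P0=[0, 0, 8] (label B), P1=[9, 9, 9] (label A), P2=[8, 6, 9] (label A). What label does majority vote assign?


d(q,P0) = 14.2829  (label B)
d(q,P1) = 1.7321  (label A)
d(q,P2) = 4.5826  (label A)
Votes: A=2, B=1
Majority → A

A


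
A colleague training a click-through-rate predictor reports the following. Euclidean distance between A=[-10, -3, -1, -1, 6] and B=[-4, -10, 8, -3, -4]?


d = √((-10+ 4)² + (-3+ 10)² + (-1-8)² + (-1+ 3)² + (6+ 4)²)
  = √(36 + 49 + 81 + 4 + 100)
  = √270 = 16.4317

16.4317


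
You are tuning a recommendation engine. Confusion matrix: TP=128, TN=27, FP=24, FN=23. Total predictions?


Total = TP + TN + FP + FN
= 128 + 27 + 24 + 23
= 202
(Predicted positive: 152, predicted negative: 50)

202


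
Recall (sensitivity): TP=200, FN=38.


Recall = TP/(TP+FN)
= 200/(200+38)
= 200/238 = 84.03%

84.03%


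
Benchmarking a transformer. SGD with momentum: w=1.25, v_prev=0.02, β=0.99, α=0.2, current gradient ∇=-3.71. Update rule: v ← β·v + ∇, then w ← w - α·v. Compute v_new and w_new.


v_new = 0.99·0.02 - 3.71 = 0.0198 - 3.71 = -3.6902
w_new = 1.25 - 0.2·-3.6902 = 1.25 + 0.73804 = 1.98804

v_new=-3.6902, w_new=1.98804


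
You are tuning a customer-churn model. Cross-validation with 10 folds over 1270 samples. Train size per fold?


Fold size = 1270/10 = 127
Training per fold = 1270 - 127 = 1143

1143


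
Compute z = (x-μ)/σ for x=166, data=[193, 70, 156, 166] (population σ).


μ = 146.25, σ = 46.0564
z = (166 - 146.25)/46.0564 = 0.4288

0.4288


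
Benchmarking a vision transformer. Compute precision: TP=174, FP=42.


Precision = TP/(TP+FP)
= 174/(174+42)
= 174/216 = 80.56%

80.56%


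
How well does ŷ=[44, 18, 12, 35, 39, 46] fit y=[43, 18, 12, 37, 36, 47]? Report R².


ȳ = 32.1667
SS_res = Σ(y-ŷ)² = 15
SS_tot = Σ(y-ȳ)² = 982.83
R² = 1 - SS_res/SS_tot = 1 - 0.0153 = 0.9847

0.9847


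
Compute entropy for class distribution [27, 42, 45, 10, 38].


Probabilities: [27/162, 42/162, 45/162, 10/162, 38/162] ≈ [0.1667, 0.2593, 0.2778, 0.0617, 0.2346]
H = -((27/162)·log₂(27/162) + (42/162)·log₂(42/162) + (45/162)·log₂(45/162) + (10/162)·log₂(10/162) + (38/162)·log₂(38/162))
  = 2.1878 bits

2.1878 bits


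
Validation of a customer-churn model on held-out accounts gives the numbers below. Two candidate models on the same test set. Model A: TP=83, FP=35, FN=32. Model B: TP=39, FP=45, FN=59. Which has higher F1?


Model A: P=83/118=0.7034, R=83/115=0.7217, F1=2PR/(P+R)=2TP/(2TP+FP+FN)=166/233=0.7124
Model B: P=39/84=0.4643, R=39/98=0.398, F1=2PR/(P+R)=2TP/(2TP+FP+FN)=78/182=0.4286
0.7124 > 0.4286 → Model A

Model A


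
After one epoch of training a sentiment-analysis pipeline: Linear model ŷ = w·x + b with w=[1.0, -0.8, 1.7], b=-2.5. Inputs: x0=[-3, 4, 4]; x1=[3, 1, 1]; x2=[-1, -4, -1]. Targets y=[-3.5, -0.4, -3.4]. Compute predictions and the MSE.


ŷ0 = (1.0)·(-3) + (-0.8)·(4) + (1.7)·(4) - 2.5 = -1.9
ŷ1 = (1.0)·(3) + (-0.8)·(1) + (1.7)·(1) - 2.5 = 1.4
ŷ2 = (1.0)·(-1) + (-0.8)·(-4) + (1.7)·(-1) - 2.5 = -2.0
errors² = [2.56, 3.24, 1.96]
MSE = 7.7600/3 = 2.5867

2.5867


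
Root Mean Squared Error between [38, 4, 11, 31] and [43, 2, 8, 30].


MSE = 39/4 = 9.75
RMSE = √(39/4) = 3.1225

3.1225


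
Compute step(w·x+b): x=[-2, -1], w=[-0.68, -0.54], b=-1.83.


z = (-2)·(-0.68) + (-1)·(-0.54) - 1.83
  = 0.07
step(z) = 1 (z≥0)

1


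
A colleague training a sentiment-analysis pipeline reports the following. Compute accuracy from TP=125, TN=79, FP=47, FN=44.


Accuracy = (TP+TN)/(TP+TN+FP+FN)
= (125+79)/(295)
= 204/295 = 69.15%

69.15%


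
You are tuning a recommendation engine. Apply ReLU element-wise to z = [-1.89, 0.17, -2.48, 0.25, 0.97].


ReLU(-1.89) = max(0, -1.89) = 0.0
ReLU(0.17) = max(0, 0.17) = 0.17
ReLU(-2.48) = max(0, -2.48) = 0.0
ReLU(0.25) = max(0, 0.25) = 0.25
ReLU(0.97) = max(0, 0.97) = 0.97
result = [0.0, 0.17, 0.0, 0.25, 0.97]

[0.0, 0.17, 0.0, 0.25, 0.97]


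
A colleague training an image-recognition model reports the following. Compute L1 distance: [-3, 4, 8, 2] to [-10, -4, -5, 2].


d = |-3+ 10| + |4+ 4| + |8+ 5| + |2-2|
  = 7 + 8 + 13 + 0
  = 28

28


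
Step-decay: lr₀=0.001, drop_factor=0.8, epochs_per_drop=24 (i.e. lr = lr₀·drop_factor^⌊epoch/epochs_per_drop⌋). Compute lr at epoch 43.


n_drops = ⌊43/24⌋ = 1
lr = 0.001·0.8^1 = 0.001·0.8 = 0.0008

0.0008


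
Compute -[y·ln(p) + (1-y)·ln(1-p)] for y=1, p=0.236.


BCE = -[y·ln(p) + (1-y)·ln(1-p)]
= -1·ln(0.236) - 0
= -ln(0.236) = 1.4439

1.4439


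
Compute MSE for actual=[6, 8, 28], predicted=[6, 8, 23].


Squared errors: (6-6)²=0, (8-8)²=0, (28-23)²=25
Sum = 25
MSE = 25/3 = 25/3

25/3


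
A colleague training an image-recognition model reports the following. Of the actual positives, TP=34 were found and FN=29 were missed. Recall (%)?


Recall = TP/(TP+FN)
= 34/(34+29)
= 34/63 = 53.97%

53.97%


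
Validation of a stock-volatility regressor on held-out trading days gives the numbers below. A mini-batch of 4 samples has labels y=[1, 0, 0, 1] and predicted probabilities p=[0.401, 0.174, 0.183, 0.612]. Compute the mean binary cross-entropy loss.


L[0] = -ln(0.401) = 0.9138
L[1] = -ln(1-0.174) = -ln(0.826) = 0.1912
L[2] = -ln(1-0.183) = -ln(0.817) = 0.2021
L[3] = -ln(0.612) = 0.491
mean = (0.9138 + 0.1912 + 0.2021 + 0.491)/4 = 0.4495

0.4495


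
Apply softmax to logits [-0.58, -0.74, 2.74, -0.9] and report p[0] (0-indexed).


Exponentials: e^-0.58=0.5599, e^-0.74=0.4771, e^2.74=15.487, e^-0.9=0.4066
Sum = 16.9306
Softmax = [0.0331, 0.0282, 0.9147, 0.024]
p[0] = 0.5599/16.9306 = 0.0331

0.0331


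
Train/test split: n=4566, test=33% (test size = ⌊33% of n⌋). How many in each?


Test = ⌊4566·33/100⌋ = 1506
Train = 4566 - 1506 = 3060

Train: 3060, Test: 1506


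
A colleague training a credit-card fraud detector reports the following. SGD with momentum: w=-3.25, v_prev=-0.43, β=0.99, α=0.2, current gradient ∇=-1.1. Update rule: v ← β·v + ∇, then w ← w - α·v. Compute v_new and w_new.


v_new = 0.99·-0.43 - 1.1 = -0.4257 - 1.1 = -1.5257
w_new = -3.25 - 0.2·-1.5257 = -3.25 + 0.30514 = -2.94486

v_new=-1.5257, w_new=-2.94486


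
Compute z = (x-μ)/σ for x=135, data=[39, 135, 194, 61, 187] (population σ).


μ = 123.2, σ = 63.5308
z = (135 - 123.2)/63.5308 = 0.1857

0.1857


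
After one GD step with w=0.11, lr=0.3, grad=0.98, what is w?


w_new = w - α·∇
= 0.11 - 0.3·0.98
= 0.11 - 0.294
= -0.184

-0.184


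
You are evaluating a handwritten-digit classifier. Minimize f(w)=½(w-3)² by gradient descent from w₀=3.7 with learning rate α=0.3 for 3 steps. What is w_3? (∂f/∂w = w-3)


step 1: grad = 3.7-3 = 0.7; w = 3.7 - 0.3·(0.7) = 3.49
step 2: grad = 3.49-3 = 0.49; w = 3.49 - 0.3·(0.49) = 3.343
step 3: grad = 3.343-3 = 0.343; w = 3.343 - 0.3·(0.343) = 3.2401

3.2401


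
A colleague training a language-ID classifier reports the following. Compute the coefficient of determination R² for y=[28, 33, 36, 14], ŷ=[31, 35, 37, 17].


ȳ = 27.75
SS_res = Σ(y-ŷ)² = 23
SS_tot = Σ(y-ȳ)² = 284.75
R² = 1 - SS_res/SS_tot = 1 - 0.0808 = 0.9192

0.9192


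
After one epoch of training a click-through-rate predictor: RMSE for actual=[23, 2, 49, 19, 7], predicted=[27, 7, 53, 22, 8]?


MSE = 67/5 = 13.4
RMSE = √(67/5) = 3.6606

3.6606


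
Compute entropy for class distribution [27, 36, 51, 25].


Probabilities: [27/139, 36/139, 51/139, 25/139] ≈ [0.1942, 0.259, 0.3669, 0.1799]
H = -((27/139)·log₂(27/139) + (36/139)·log₂(36/139) + (51/139)·log₂(51/139) + (25/139)·log₂(25/139))
  = 1.9399 bits

1.9399 bits


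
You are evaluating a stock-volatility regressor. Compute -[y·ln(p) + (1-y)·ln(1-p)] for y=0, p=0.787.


BCE = -[y·ln(p) + (1-y)·ln(1-p)]
= -0 - 1·ln(1-0.787)
= -ln(0.213) = 1.5465

1.5465


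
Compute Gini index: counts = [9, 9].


Probabilities: [9/18, 9/18] ≈ [0.5, 0.5]
Σpᵢ² = (81 + 81)/18² = 162/324
Gini = 1 - Σpᵢ² = 1 - 162/324 = 0.5

0.5


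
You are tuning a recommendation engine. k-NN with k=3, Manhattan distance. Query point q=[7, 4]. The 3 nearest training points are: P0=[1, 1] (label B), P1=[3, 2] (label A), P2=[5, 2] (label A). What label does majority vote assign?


d(q,P0) = 9  (label B)
d(q,P1) = 6  (label A)
d(q,P2) = 4  (label A)
Votes: A=2, B=1
Majority → A

A


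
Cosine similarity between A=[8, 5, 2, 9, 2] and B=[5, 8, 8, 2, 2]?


A·B = 8·5 + 5·8 + 2·8 + 9·2 + 2·2 = 118
‖A‖ = √178 = 13.3417, ‖B‖ = √161 = 12.6886
cos = 118/(√178·√161) = 118/√28658 = 0.697

0.697


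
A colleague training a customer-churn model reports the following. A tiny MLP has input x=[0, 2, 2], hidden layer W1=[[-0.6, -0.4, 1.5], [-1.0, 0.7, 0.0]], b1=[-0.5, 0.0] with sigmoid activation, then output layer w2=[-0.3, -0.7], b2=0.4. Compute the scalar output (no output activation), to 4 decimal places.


z1[0] = (-0.6)·(0) + (-0.4)·(2) + (1.5)·(2) - 0.5 = 1.7
z1[1] = (-1.0)·(0) + (0.7)·(2) + (0.0)·(2) + 0.0 = 1.4
h = sigmoid(z1) = [0.8455, 0.8022]
output = (-0.3)·(0.8455) + (-0.7)·(0.8022) + 0.4 = -0.4152

-0.4152


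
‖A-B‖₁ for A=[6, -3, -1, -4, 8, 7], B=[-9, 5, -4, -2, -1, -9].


d = |6+ 9| + |-3-5| + |-1+ 4| + |-4+ 2| + |8+ 1| + |7+ 9|
  = 15 + 8 + 3 + 2 + 9 + 16
  = 53

53


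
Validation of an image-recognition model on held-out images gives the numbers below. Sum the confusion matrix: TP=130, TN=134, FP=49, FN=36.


Total = TP + TN + FP + FN
= 130 + 134 + 49 + 36
= 349
(Predicted positive: 179, predicted negative: 170)

349


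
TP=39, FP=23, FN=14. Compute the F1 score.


Precision = 39/62 = 0.629
Recall = 39/53 = 0.7358
F1 = 2·P·R/(P+R) = 2·TP/(2·TP+FP+FN) = 78/(78+23+14) = 78/115 = 0.6783

0.6783


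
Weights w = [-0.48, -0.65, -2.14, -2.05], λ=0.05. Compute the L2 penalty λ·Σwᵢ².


‖w‖₂² = (-0.48)² + (-0.65)² + (-2.14)² + (-2.05)²
     = 0.2304 + 0.4225 + 4.5796 + 4.2025
     = 9.435
λ·‖w‖₂² = 0.05·9.435 = 0.47175

0.47175


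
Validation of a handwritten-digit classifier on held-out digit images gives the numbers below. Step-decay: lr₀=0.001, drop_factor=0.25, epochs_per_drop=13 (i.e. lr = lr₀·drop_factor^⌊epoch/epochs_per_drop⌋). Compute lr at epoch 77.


n_drops = ⌊77/13⌋ = 5
lr = 0.001·0.25^5 = 0.001·0.0009765625 = 0.0000009765625

0.0000009765625


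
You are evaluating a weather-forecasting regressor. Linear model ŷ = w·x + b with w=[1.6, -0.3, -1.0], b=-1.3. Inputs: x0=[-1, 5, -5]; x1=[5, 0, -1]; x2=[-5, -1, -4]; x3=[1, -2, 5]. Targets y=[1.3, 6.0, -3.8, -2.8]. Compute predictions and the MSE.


ŷ0 = (1.6)·(-1) + (-0.3)·(5) + (-1.0)·(-5) - 1.3 = 0.6
ŷ1 = (1.6)·(5) + (-0.3)·(0) + (-1.0)·(-1) - 1.3 = 7.7
ŷ2 = (1.6)·(-5) + (-0.3)·(-1) + (-1.0)·(-4) - 1.3 = -5.0
ŷ3 = (1.6)·(1) + (-0.3)·(-2) + (-1.0)·(5) - 1.3 = -4.1
errors² = [0.49, 2.89, 1.44, 1.69]
MSE = 6.5100/4 = 1.6275

1.6275


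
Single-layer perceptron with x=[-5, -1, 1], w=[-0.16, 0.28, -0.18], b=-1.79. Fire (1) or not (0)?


z = (-5)·(-0.16) + (-1)·(0.28) + (1)·(-0.18) - 1.79
  = -1.45
step(z) = 0 (z<0)

0


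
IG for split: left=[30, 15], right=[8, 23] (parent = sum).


Parent = [38, 38], H_parent = 1
H_left = 0.9183 (n=45), H_right = 0.8238 (n=31)
H_children = (45/76)·0.9183 + (31/76)·0.8238 = 0.8798
IG = 1 - 0.8798 = 0.1202

0.1202


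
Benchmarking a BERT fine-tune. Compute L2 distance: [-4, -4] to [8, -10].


d = √((-4-8)² + (-4+ 10)²)
  = √(144 + 36)
  = √180 = 13.4164

13.4164


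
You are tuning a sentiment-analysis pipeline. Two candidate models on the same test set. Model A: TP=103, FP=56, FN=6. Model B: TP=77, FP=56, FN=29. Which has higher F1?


Model A: P=103/159=0.6478, R=103/109=0.945, F1=2PR/(P+R)=2TP/(2TP+FP+FN)=206/268=0.7687
Model B: P=77/133=0.5789, R=77/106=0.7264, F1=2PR/(P+R)=2TP/(2TP+FP+FN)=154/239=0.6444
0.7687 > 0.6444 → Model A

Model A


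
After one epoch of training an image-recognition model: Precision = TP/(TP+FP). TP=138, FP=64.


Precision = TP/(TP+FP)
= 138/(138+64)
= 138/202 = 68.32%

68.32%


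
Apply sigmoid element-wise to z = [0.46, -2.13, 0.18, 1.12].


σ(0.46) = 1/(1+e^-0.46) = 0.613
σ(-2.13) = 1/(1+e^2.13) = 0.1062
σ(0.18) = 1/(1+e^-0.18) = 0.5449
σ(1.12) = 1/(1+e^-1.12) = 0.754
result = [0.613, 0.1062, 0.5449, 0.754]

[0.613, 0.1062, 0.5449, 0.754]


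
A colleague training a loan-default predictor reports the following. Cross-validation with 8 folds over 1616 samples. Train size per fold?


Fold size = 1616/8 = 202
Training per fold = 1616 - 202 = 1414

1414


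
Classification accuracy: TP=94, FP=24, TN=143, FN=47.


Accuracy = (TP+TN)/(TP+TN+FP+FN)
= (94+143)/(308)
= 237/308 = 76.95%

76.95%


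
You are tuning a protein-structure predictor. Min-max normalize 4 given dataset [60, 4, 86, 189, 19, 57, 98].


min=4, max=189
(4-4)/(189-4) = 0/185 = 0.0

0.0


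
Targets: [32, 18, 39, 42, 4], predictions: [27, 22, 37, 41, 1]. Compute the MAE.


Absolute errors: |32-27|=5, |18-22|=4, |39-37|=2, |42-41|=1, |4-1|=3
Sum = 15
MAE = 15/5 = 3

3


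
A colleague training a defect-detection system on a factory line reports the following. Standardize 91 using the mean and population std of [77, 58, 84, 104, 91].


μ = 82.8, σ = 15.2761
z = (91 - 82.8)/15.2761 = 0.5368

0.5368


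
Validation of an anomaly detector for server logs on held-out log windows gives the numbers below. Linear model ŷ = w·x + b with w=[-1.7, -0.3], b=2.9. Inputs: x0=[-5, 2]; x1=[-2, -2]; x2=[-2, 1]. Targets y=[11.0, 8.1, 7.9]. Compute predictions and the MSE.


ŷ0 = (-1.7)·(-5) + (-0.3)·(2) + 2.9 = 10.8
ŷ1 = (-1.7)·(-2) + (-0.3)·(-2) + 2.9 = 6.9
ŷ2 = (-1.7)·(-2) + (-0.3)·(1) + 2.9 = 6.0
errors² = [0.04, 1.44, 3.61]
MSE = 5.0900/3 = 1.6967

1.6967


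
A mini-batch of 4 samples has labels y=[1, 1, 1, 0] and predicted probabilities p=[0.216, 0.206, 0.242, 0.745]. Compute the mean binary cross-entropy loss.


L[0] = -ln(0.216) = 1.5325
L[1] = -ln(0.206) = 1.5799
L[2] = -ln(0.242) = 1.4188
L[3] = -ln(1-0.745) = -ln(0.255) = 1.3665
mean = (1.5325 + 1.5799 + 1.4188 + 1.3665)/4 = 1.4744

1.4744


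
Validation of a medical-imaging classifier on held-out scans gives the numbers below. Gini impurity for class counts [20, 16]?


Probabilities: [20/36, 16/36] ≈ [0.5556, 0.4444]
Σpᵢ² = (400 + 256)/36² = 656/1296
Gini = 1 - Σpᵢ² = 1 - 656/1296 = 0.4938

0.4938


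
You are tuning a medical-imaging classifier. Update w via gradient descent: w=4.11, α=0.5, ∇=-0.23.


w_new = w - α·∇
= 4.11 - 0.5·-0.23
= 4.11 + 0.115
= 4.225

4.225


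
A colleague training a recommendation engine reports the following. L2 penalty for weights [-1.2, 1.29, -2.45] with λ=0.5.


‖w‖₂² = (-1.2)² + (1.29)² + (-2.45)²
     = 1.44 + 1.6641 + 6.0025
     = 9.1066
λ·‖w‖₂² = 0.5·9.1066 = 4.5533

4.5533


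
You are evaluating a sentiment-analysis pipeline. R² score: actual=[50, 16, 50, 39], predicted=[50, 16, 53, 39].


ȳ = 38.75
SS_res = Σ(y-ŷ)² = 9
SS_tot = Σ(y-ȳ)² = 770.75
R² = 1 - SS_res/SS_tot = 1 - 0.0117 = 0.9883

0.9883


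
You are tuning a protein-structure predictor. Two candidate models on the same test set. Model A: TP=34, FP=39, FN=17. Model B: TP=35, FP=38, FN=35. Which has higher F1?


Model A: P=34/73=0.4658, R=34/51=0.6667, F1=2PR/(P+R)=2TP/(2TP+FP+FN)=68/124=0.5484
Model B: P=35/73=0.4795, R=35/70=0.5, F1=2PR/(P+R)=2TP/(2TP+FP+FN)=70/143=0.4895
0.5484 > 0.4895 → Model A

Model A


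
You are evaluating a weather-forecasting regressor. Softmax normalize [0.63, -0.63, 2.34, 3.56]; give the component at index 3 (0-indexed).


Exponentials: e^0.63=1.8776, e^-0.63=0.5326, e^2.34=10.3812, e^3.56=35.1632
Sum = 47.9546
Softmax = [0.0392, 0.0111, 0.2165, 0.7333]
p[3] = 35.1632/47.9546 = 0.7333

0.7333


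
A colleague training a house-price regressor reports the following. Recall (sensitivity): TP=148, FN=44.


Recall = TP/(TP+FN)
= 148/(148+44)
= 148/192 = 77.08%

77.08%


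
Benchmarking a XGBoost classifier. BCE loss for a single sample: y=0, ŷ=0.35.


BCE = -[y·ln(p) + (1-y)·ln(1-p)]
= -0 - 1·ln(1-0.35)
= -ln(0.65) = 0.4308

0.4308


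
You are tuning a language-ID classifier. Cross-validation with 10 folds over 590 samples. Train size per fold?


Fold size = 590/10 = 59
Training per fold = 590 - 59 = 531

531


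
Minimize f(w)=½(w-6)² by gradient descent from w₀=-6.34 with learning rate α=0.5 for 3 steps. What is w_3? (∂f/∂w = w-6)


step 1: grad = -6.34-6 = -12.34; w = -6.34 - 0.5·(-12.34) = -0.17
step 2: grad = -0.17-6 = -6.17; w = -0.17 - 0.5·(-6.17) = 2.915
step 3: grad = 2.915-6 = -3.085; w = 2.915 - 0.5·(-3.085) = 4.4575

4.4575


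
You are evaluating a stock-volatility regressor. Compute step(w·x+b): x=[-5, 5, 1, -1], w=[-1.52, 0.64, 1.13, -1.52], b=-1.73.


z = (-5)·(-1.52) + (5)·(0.64) + (1)·(1.13) + (-1)·(-1.52) - 1.73
  = 11.72
step(z) = 1 (z≥0)

1


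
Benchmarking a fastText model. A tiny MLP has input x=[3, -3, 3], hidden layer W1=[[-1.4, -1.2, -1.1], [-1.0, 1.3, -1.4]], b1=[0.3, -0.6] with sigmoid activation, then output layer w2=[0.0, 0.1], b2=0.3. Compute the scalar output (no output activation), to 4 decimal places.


z1[0] = (-1.4)·(3) + (-1.2)·(-3) + (-1.1)·(3) + 0.3 = -3.6
z1[1] = (-1.0)·(3) + (1.3)·(-3) + (-1.4)·(3) - 0.6 = -11.7
h = sigmoid(z1) = [0.0266, 0.0]
output = (0.0)·(0.0266) + (0.1)·(0.0) + 0.3 = 0.3

0.3


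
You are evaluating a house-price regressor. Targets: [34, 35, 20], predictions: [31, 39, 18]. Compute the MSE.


Squared errors: (34-31)²=9, (35-39)²=16, (20-18)²=4
Sum = 29
MSE = 29/3 = 29/3

29/3


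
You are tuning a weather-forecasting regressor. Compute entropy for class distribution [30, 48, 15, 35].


Probabilities: [30/128, 48/128, 15/128, 35/128] ≈ [0.2344, 0.375, 0.1172, 0.2734]
H = -((30/128)·log₂(30/128) + (48/128)·log₂(48/128) + (15/128)·log₂(15/128) + (35/128)·log₂(35/128))
  = 1.8952 bits

1.8952 bits


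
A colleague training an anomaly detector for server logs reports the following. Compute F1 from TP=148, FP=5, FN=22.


Precision = 148/153 = 0.9673
Recall = 148/170 = 0.8706
F1 = 2·P·R/(P+R) = 2·TP/(2·TP+FP+FN) = 296/(296+5+22) = 296/323 = 0.9164

0.9164


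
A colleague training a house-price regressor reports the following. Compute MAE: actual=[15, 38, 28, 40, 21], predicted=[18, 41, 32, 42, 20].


Absolute errors: |15-18|=3, |38-41|=3, |28-32|=4, |40-42|=2, |21-20|=1
Sum = 13
MAE = 13/5 = 13/5

13/5
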